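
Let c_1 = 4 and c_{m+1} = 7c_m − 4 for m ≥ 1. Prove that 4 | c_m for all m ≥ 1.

Base case: c_1 = 4 = 4·1, so 4 | c_1.
Assume 4 | c_j, so c_j = 4t for some integer t.
Then c_{j+1} = 7c_j − 4 = 7·(4t) − 4 = 4(7t − 1), so 4 | c_{j+1}.
This completes the inductive step, so 4 | c_m for all m ≥ 1.

4 | c_m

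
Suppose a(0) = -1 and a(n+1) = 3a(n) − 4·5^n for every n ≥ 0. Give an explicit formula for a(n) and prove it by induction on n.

Claim: a(n) = 3^n − 2·5^n.

Base case: a(0) = -1, and 3^0 − 2·5^0 = 1 − 2 = -1.
Assume a(r) = 3^r − 2·5^r for some r ≥ 0.
Then a(r+1) = 3a(r) − 4·5^r = 3·(3^r − 2·5^r) − 4·5^r = 3^{r+1} − 6·5^r − 4·5^r = 3^{r+1} − 10·5^r = 3^{r+1} − 2·5^{r+1}.
This completes the inductive step, so a(n) = 3^n − 2·5^n for all n ≥ 0.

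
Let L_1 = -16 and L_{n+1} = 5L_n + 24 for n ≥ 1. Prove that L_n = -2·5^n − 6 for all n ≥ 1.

Base case: L_1 = -16, and -2·5^1 − 6 = -10 − 6 = -16.
Assume L_m = -2·5^m − 6 for some m ≥ 1.
Then L_{m+1} = 5L_m + 24 = 5·(-2·5^m − 6) + 24 = -10·5^m − 30 + 24 = -2·5^{m+1} − 6.
By induction, L_n = -2·5^n − 6 for all n ≥ 1.

L_n = -2·5^n − 6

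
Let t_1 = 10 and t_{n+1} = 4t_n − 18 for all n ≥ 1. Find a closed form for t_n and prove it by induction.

Claim: t_n = 4^n + 6.

Base case: t_1 = 10, and 4^1 + 6 = 4 + 6 = 10.
Assume t_m = 4^m + 6 for some m ≥ 1.
Then t_{m+1} = 4t_m − 18 = 4·(4^m + 6) − 18 = 4^{m+1} + 24 − 18 = 4^{m+1} + 6.
This completes the inductive step, so t_n = 4^n + 6 for all n ≥ 1.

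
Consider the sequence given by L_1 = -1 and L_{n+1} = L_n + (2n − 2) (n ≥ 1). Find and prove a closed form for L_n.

Claim: L_n = n^2 − 3n + 1.

Base case: L_1 = -1, and 1^2 − 3·1 + 1 = -1.
Assume L_r = r^2 − 3r + 1.
Then L_{r+1} = L_r + (2r − 2) = (r^2 − 3r + 1) + (2r − 2) = r^2 − r − 1,
and (r+1)^2 − 3·(r+1) + 1 = r^2 − r − 1.
Hence L_n = n^2 − 3n + 1 for every n ≥ 1, by induction.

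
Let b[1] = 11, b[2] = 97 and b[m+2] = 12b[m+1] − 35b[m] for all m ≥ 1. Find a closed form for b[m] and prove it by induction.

Claim: b[m] = 3·7^m − 2·5^m.

Base cases: b[1] = 11 and 3·7^1 − 2·5^1 = 11; b[2] = 97 and 3·7^2 − 2·5^2 = 97.
Assume b[i] = 3·7^i − 2·5^i for all 1 ≤ i ≤ j, where j ≥ 2.
Then b[j+1] = 12b[j] − 35b[j−1] = 12·(3·7^j − 2·5^j) − 35·(3·7^{j−1} − 2·5^{j−1}) = 3·(12·7 − 35)7^{j−1} − 2·(12·5 − 35)5^{j−1} = 147·7^{j−1} − 50·5^{j−1} = 3·7^{j+1} − 2·5^{j+1}.
So the formula holds for j+1, and by strong induction b[m] = 3·7^m − 2·5^m for all m ≥ 1.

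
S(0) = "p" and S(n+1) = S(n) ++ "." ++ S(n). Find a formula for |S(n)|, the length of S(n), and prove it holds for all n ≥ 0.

Claim: |S(n)| = 2^{n+1} − 1.

Base case: |S(0)| = 1, and 2^{0+1} − 1 = 1.
Assume |S(j)| = 2^{j+1} − 1.
Then |S(j+1)| = |S(j)| + 1 + |S(j)| = 2|S(j)| + 1 = 2(2^{j+1} − 1) + 1 = 2^{j+2} − 2 + 1 = 2^{j+2} − 1.
So the formula holds for j+1, and by induction |S(n)| = 2^{n+1} − 1 for all n ≥ 0.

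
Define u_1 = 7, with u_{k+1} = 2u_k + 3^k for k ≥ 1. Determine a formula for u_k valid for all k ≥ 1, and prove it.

Claim: u_k = 2·2^k + 3^k.

Base case: u_1 = 7, and 2·2^1 + 3^1 = 4 + 3 = 7.
Assume u_m = 2·2^m + 3^m for some m ≥ 1.
Then u_{m+1} = 2u_m + 3^m = 2·(2·2^m + 3^m) + 3^m = 2·2^{m+1} + 2·3^m + 3^m = 2·2^{m+1} + 3·3^m = 2·2^{m+1} + 3^{m+1}.
By induction, u_k = 2·2^k + 3^k for all k ≥ 1.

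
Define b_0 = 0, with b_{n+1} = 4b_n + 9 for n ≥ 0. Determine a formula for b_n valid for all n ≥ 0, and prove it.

Claim: b_n = 3·4^n − 3.

Base case: b_0 = 0, and 3·4^0 − 3 = 3 − 3 = 0.
Assume b_m = 3·4^m − 3 for some m ≥ 0.
Then b_{m+1} = 4b_m + 9 = 4·(3·4^m − 3) + 9 = 12·4^m − 12 + 9 = 3·4^{m+1} − 3.
This completes the inductive step, so b_n = 3·4^n − 3 for all n ≥ 0.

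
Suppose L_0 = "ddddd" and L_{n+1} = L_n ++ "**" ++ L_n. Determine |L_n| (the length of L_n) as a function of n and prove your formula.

Claim: |L_n| = 7·2^n − 2.

Base case: |L_0| = 5, and 7·2^0 − 2 = 5.
Assume |L_j| = 7·2^j − 2.
Then |L_{j+1}| = |L_j| + 2 + |L_j| = 2|L_j| + 2 = 2(7·2^j − 2) + 2 = 7·2^{j+1} − 4 + 2 = 7·2^{j+1} − 2.
By induction, |L_n| = 7·2^n − 2 for all n ≥ 0.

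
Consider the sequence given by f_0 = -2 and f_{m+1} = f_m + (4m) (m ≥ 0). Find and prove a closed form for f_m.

Claim: f_m = 2m^2 − 2m − 2.

Base case: f_0 = -2, and 2·0^2 − 2·0 − 2 = -2.
Assume f_j = 2j^2 − 2j − 2.
Then f_{j+1} = f_j + (4j) = (2j^2 − 2j − 2) + (4j) = 2j^2 + 2j − 2,
and 2·(j+1)^2 − 2·(j+1) − 2 = 2j^2 + 2j − 2.
This completes the inductive step, so f_m = 2m^2 − 2m − 2 for all m ≥ 0.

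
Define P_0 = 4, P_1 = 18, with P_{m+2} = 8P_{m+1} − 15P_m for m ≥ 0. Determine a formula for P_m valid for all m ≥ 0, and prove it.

Claim: P_m = 3·5^m + 3^m.

Base cases: P_0 = 4 and 3·5^0 + 3^0 = 4; P_1 = 18 and 3·5^1 + 3^1 = 18.
Assume P_j = 3·5^j + 3^j for all 0 ≤ j ≤ k, where k ≥ 1.
Then P_{k+1} = 8P_k − 15P_{k−1} = 8·(3·5^k + 3^k) − 15·(3·5^{k−1} + 3^{k−1}) = 3·(8·5 − 15)5^{k−1} + (8·3 − 15)3^{k−1} = 75·5^{k−1} + 9·3^{k−1} = 3·5^{k+1} + 3^{k+1}.
So the formula holds for k+1, and by strong induction P_m = 3·5^m + 3^m for all m ≥ 0.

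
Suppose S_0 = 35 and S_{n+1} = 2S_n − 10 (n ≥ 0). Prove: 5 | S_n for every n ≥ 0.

Base case: S_0 = 35 = 5·7, so 5 | S_0.
Assume 5 | S_r, so S_r = 5t for some integer t.
Then S_{r+1} = 2S_r − 10 = 2·(5t) − 10 = 5(2t − 2), so 5 | S_{r+1}.
Hence 5 | S_n for every n ≥ 0, by induction.

5 | S_n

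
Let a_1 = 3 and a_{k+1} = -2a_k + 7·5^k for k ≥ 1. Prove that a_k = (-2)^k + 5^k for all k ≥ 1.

Base case: a_1 = 3, and (-2)^1 + 5^1 = -2 + 5 = 3.
Assume a_j = (-2)^j + 5^j for some j ≥ 1.
Then a_{j+1} = -2a_j + 7·5^j = -2·((-2)^j + 5^j) + 7·5^j = (-2)^{j+1} − 2·5^j + 7·5^j = (-2)^{j+1} + 5·5^j = (-2)^{j+1} + 5^{j+1}.
This completes the inductive step, so a_k = (-2)^k + 5^k for all k ≥ 1.

a_k = (-2)^k + 5^k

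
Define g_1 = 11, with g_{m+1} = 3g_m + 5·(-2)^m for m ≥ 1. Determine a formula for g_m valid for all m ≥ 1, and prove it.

Claim: g_m = 3·3^m − (-2)^m.

Base case: g_1 = 11, and 3·3^1 − (-2)^1 = 9 + 2 = 11.
Assume g_j = 3·3^j − (-2)^j for some j ≥ 1.
Then g_{j+1} = 3g_j + 5·(-2)^j = 3·(3·3^j − (-2)^j) + 5·(-2)^j = 3·3^{j+1} − 3·(-2)^j + 5·(-2)^j = 3·3^{j+1} + 2·(-2)^j = 3·3^{j+1} − (-2)^{j+1}.
By induction, g_m = 3·3^m − (-2)^m for all m ≥ 1.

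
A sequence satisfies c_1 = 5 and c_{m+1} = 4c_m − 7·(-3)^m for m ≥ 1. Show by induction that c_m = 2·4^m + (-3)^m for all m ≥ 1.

Base case: c_1 = 5, and 2·4^1 + (-3)^1 = 8 − 3 = 5.
Assume c_k = 2·4^k + (-3)^k for some k ≥ 1.
Then c_{k+1} = 4c_k − 7·(-3)^k = 4·(2·4^k + (-3)^k) − 7·(-3)^k = 2·4^{k+1} + 4·(-3)^k − 7·(-3)^k = 2·4^{k+1} − 3·(-3)^k = 2·4^{k+1} + (-3)^{k+1}.
By induction, c_m = 2·4^m + (-3)^m for all m ≥ 1.

c_m = 2·4^m + (-3)^m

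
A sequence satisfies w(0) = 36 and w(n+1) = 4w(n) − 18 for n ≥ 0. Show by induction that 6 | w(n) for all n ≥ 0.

Base case: w(0) = 36 = 6·6, so 6 | w(0).
Assume 6 | w(m), so w(m) = 6t for some integer t.
Then w(m+1) = 4w(m) − 18 = 4·(6t) − 18 = 6(4t − 3), so 6 | w(m+1).
This completes the inductive step, so 6 | w(n) for all n ≥ 0.

6 | w(n)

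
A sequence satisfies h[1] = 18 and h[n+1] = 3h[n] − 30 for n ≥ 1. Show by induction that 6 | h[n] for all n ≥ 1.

Base case: h[1] = 18 = 6·3, so 6 | h[1].
Assume 6 | h[k], so h[k] = 6t for some integer t.
Then h[k+1] = 3h[k] − 30 = 3·(6t) − 30 = 6(3t − 5), so 6 | h[k+1].
So the property holds for k+1, and by induction 6 | h[n] for all n ≥ 1.

6 | h[n]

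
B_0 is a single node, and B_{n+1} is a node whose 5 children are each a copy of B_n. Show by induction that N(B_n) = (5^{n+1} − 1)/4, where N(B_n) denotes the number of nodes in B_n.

Base case: N(B_0) = 1, and (5^{0+1} − 1)/4 = 1.
Assume N(B_j) = (5^{j+1} − 1)/4.
Then N(B_{j+1}) = 1 + 5N(B_j) = 1 + 5·(5^{j+1} − 1)/4 = 1 + (5^{j+2} − 5)/4 = (4 + 5^{j+2} − 5)/4 = (5^{j+2} − 1)/4.
So the formula holds for j+1, and by induction N(B_n) = (5^{n+1} − 1)/4 for all n ≥ 0.

N(B_n) = (5^{n+1} − 1)/4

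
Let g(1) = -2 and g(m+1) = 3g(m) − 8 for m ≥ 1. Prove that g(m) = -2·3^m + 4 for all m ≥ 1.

Base case: g(1) = -2, and -2·3^1 + 4 = -6 + 4 = -2.
Assume g(j) = -2·3^j + 4 for some j ≥ 1.
Then g(j+1) = 3g(j) − 8 = 3·(-2·3^j + 4) − 8 = -6·3^j + 12 − 8 = -2·3^{j+1} + 4.
Hence g(m) = -2·3^m + 4 for every m ≥ 1, by induction.

g(m) = -2·3^m + 4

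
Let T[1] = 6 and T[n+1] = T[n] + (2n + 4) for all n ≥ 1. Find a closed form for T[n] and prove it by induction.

Claim: T[n] = n^2 + 3n + 2.

Base case: T[1] = 6, and 1^2 + 3·1 + 2 = 6.
Assume T[k] = k^2 + 3k + 2.
Then T[k+1] = T[k] + (2k + 4) = (k^2 + 3k + 2) + (2k + 4) = k^2 + 5k + 6,
and (k+1)^2 + 3·(k+1) + 2 = k^2 + 5k + 6.
Hence T[n] = n^2 + 3n + 2 for every n ≥ 1, by induction.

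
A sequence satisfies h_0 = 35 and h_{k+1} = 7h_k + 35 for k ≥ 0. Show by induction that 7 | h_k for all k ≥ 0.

Base case: h_0 = 35 = 7·5, so 7 | h_0.
Assume 7 | h_j, so h_j = 7t for some integer t.
Then h_{j+1} = 7h_j + 35 = 7·(7t) + 35 = 7(7t + 5), so 7 | h_{j+1}.
So the property holds for j+1, and by induction 7 | h_k for all k ≥ 0.

7 | h_k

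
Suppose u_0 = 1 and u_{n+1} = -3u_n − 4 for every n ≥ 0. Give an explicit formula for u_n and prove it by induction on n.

Claim: u_n = 2·(-3)^n − 1.

Base case: u_0 = 1, and 2·(-3)^0 − 1 = 2 − 1 = 1.
Assume u_k = 2·(-3)^k − 1 for some k ≥ 0.
Then u_{k+1} = -3u_k − 4 = -3·(2·(-3)^k − 1) − 4 = -6·(-3)^k + 3 − 4 = 2·(-3)^{k+1} − 1.
Hence u_n = 2·(-3)^n − 1 for every n ≥ 0, by induction.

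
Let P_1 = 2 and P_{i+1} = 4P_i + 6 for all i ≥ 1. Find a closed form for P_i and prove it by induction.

Claim: P_i = 4^i − 2.

Base case: P_1 = 2, and 4^1 − 2 = 4 − 2 = 2.
Assume P_r = 4^r − 2 for some r ≥ 1.
Then P_{r+1} = 4P_r + 6 = 4·(4^r − 2) + 6 = 4^{r+1} − 8 + 6 = 4^{r+1} − 2.
Hence P_i = 4^i − 2 for every i ≥ 1, by induction.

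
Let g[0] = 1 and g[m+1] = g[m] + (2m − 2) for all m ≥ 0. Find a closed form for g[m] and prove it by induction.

Claim: g[m] = m^2 − 3m + 1.

Base case: g[0] = 1, and 0^2 − 3·0 + 1 = 1.
Assume g[k] = k^2 − 3k + 1.
Then g[k+1] = g[k] + (2k − 2) = (k^2 − 3k + 1) + (2k − 2) = k^2 − k − 1,
and (k+1)^2 − 3·(k+1) + 1 = k^2 − k − 1.
Hence g[m] = m^2 − 3m + 1 for every m ≥ 0, by induction.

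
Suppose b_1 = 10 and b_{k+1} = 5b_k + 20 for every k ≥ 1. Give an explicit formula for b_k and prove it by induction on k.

Claim: b_k = 3·5^k − 5.

Base case: b_1 = 10, and 3·5^1 − 5 = 15 − 5 = 10.
Assume b_j = 3·5^j − 5 for some j ≥ 1.
Then b_{j+1} = 5b_j + 20 = 5·(3·5^j − 5) + 20 = 15·5^j − 25 + 20 = 3·5^{j+1} − 5.
This completes the inductive step, so b_k = 3·5^k − 5 for all k ≥ 1.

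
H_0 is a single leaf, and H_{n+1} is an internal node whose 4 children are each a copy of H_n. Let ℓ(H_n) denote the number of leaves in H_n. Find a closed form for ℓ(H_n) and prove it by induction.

Claim: ℓ(H_n) = 4^n.

Base case: ℓ(H_0) = 1, and 4^0 = 1.
Assume ℓ(H_r) = 4^r.
Then ℓ(H_{r+1}) = 4·ℓ(H_r) = 4·4^r = 4^{r+1}.
So the formula holds for r+1, and by induction ℓ(H_n) = 4^n for all n ≥ 0.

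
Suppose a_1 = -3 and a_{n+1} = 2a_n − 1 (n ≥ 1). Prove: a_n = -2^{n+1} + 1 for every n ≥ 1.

Base case: a_1 = -3, and -2^{1+1} + 1 = -4 + 1 = -3.
Assume a_m = -2^{m+1} + 1 for some m ≥ 1.
Then a_{m+1} = 2a_m − 1 = 2·(-2^{m+1} + 1) − 1 = -2^{m+2} + 2 − 1 = -2^{m+2} + 1.
By induction, a_n = -2^{n+1} + 1 for all n ≥ 1.

a_n = -2^{n+1} + 1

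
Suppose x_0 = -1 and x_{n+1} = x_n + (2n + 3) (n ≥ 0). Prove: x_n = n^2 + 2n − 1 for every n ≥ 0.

Base case: x_0 = -1, and 0^2 + 2·0 − 1 = -1.
Assume x_k = k^2 + 2k − 1.
Then x_{k+1} = x_k + (2k + 3) = (k^2 + 2k − 1) + (2k + 3) = k^2 + 4k + 2,
and (k+1)^2 + 2·(k+1) − 1 = k^2 + 4k + 2.
Hence x_n = n^2 + 2n − 1 for every n ≥ 0, by induction.

x_n = n^2 + 2n − 1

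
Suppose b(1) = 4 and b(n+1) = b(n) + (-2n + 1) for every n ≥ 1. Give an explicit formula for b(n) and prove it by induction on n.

Claim: b(n) = -n^2 + 2n + 3.

Base case: b(1) = 4, and -1^2 + 2·1 + 3 = 4.
Assume b(m) = -m^2 + 2m + 3.
Then b(m+1) = b(m) + (-2m + 1) = (-m^2 + 2m + 3) + (-2m + 1) = -m^2 + 4,
and -(m+1)^2 + 2·(m+1) + 3 = -m^2 + 4.
Hence b(n) = -n^2 + 2n + 3 for every n ≥ 1, by induction.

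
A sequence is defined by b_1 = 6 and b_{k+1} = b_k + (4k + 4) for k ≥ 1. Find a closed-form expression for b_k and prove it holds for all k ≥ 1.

Claim: b_k = 2k^2 + 2k + 2.

Base case: b_1 = 6, and 2·1^2 + 2·1 + 2 = 6.
Assume b_r = 2r^2 + 2r + 2.
Then b_{r+1} = b_r + (4r + 4) = (2r^2 + 2r + 2) + (4r + 4) = 2r^2 + 6r + 6,
and 2·(r+1)^2 + 2·(r+1) + 2 = 2r^2 + 6r + 6.
Hence b_k = 2k^2 + 2k + 2 for every k ≥ 1, by induction.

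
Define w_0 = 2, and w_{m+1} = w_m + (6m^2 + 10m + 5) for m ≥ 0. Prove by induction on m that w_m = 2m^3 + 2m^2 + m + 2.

Base case: w_0 = 2, and 2·0^3 + 2·0^2 + 0 + 2 = 2.
Assume w_j = 2j^3 + 2j^2 + j + 2.
Then w_{j+1} = w_j + (6j^2 + 10j + 5) = (2j^3 + 2j^2 + j + 2) + (6j^2 + 10j + 5) = 2j^3 + 8j^2 + 11j + 7,
and 2·(j+1)^3 + 2·(j+1)^2 + (j+1) + 2 = 2j^3 + 8j^2 + 11j + 7.
By induction, w_m = 2m^3 + 2m^2 + m + 2 for all m ≥ 0.

w_m = 2m^3 + 2m^2 + m + 2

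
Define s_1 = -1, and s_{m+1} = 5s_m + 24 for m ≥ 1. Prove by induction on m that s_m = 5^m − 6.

Base case: s_1 = -1, and 5^1 − 6 = 5 − 6 = -1.
Assume s_j = 5^j − 6 for some j ≥ 1.
Then s_{j+1} = 5s_j + 24 = 5·(5^j − 6) + 24 = 5^{j+1} − 30 + 24 = 5^{j+1} − 6.
This completes the inductive step, so s_m = 5^m − 6 for all m ≥ 1.

s_m = 5^m − 6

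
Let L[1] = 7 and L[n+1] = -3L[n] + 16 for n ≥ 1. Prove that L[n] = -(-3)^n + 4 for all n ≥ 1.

Base case: L[1] = 7, and -(-3)^1 + 4 = 3 + 4 = 7.
Assume L[k] = -(-3)^k + 4 for some k ≥ 1.
Then L[k+1] = -3L[k] + 16 = -3·(-(-3)^k + 4) + 16 = 3·(-3)^k − 12 + 16 = -(-3)^{k+1} + 4.
Hence L[n] = -(-3)^n + 4 for every n ≥ 1, by induction.

L[n] = -(-3)^n + 4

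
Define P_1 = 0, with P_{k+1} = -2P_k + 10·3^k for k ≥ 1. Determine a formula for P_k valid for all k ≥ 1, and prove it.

Claim: P_k = 3·(-2)^k + 2·3^k.

Base case: P_1 = 0, and 3·(-2)^1 + 2·3^1 = -6 + 6 = 0.
Assume P_j = 3·(-2)^j + 2·3^j for some j ≥ 1.
Then P_{j+1} = -2P_j + 10·3^j = -2·(3·(-2)^j + 2·3^j) + 10·3^j = 3·(-2)^{j+1} − 4·3^j + 10·3^j = 3·(-2)^{j+1} + 6·3^j = 3·(-2)^{j+1} + 2·3^{j+1}.
By induction, P_k = 3·(-2)^k + 2·3^k for all k ≥ 1.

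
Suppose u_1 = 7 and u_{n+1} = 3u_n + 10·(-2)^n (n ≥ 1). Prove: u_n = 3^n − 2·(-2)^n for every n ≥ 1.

Base case: u_1 = 7, and 3^1 − 2·(-2)^1 = 3 + 4 = 7.
Assume u_k = 3^k − 2·(-2)^k for some k ≥ 1.
Then u_{k+1} = 3u_k + 10·(-2)^k = 3·(3^k − 2·(-2)^k) + 10·(-2)^k = 3^{k+1} − 6·(-2)^k + 10·(-2)^k = 3^{k+1} + 4·(-2)^k = 3^{k+1} − 2·(-2)^{k+1}.
This completes the inductive step, so u_n = 3^n − 2·(-2)^n for all n ≥ 1.

u_n = 3^n − 2·(-2)^n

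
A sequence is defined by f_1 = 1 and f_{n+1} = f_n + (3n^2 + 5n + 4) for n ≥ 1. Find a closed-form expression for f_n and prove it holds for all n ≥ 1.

Claim: f_n = n^3 + n^2 + 2n − 3.

Base case: f_1 = 1, and 1^3 + 1^2 + 2·1 − 3 = 1.
Assume f_j = j^3 + j^2 + 2j − 3.
Then f_{j+1} = f_j + (3j^2 + 5j + 4) = (j^3 + j^2 + 2j − 3) + (3j^2 + 5j + 4) = j^3 + 4j^2 + 7j + 1,
and (j+1)^3 + (j+1)^2 + 2·(j+1) − 3 = j^3 + 4j^2 + 7j + 1.
This completes the inductive step, so f_n = n^3 + n^2 + 2n − 3 for all n ≥ 1.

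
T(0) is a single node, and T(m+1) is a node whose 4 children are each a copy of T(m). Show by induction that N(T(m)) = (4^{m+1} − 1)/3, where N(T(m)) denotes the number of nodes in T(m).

Base case: N(T(0)) = 1, and (4^{0+1} − 1)/3 = 1.
Assume N(T(k)) = (4^{k+1} − 1)/3.
Then N(T(k+1)) = 1 + 4N(T(k)) = 1 + 4·(4^{k+1} − 1)/3 = 1 + (4^{k+2} − 4)/3 = (3 + 4^{k+2} − 4)/3 = (4^{k+2} − 1)/3.
By induction, N(T(m)) = (4^{m+1} − 1)/3 for all m ≥ 0.

N(T(m)) = (4^{m+1} − 1)/3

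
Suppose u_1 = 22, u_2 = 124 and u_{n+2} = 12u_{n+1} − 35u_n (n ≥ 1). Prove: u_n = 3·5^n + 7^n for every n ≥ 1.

Base cases: u_1 = 22 and 3·5^1 + 7^1 = 22; u_2 = 124 and 3·5^2 + 7^2 = 124.
Assume u_j = 3·5^j + 7^j for all 1 ≤ j ≤ r, where r ≥ 2.
Then u_{r+1} = 12u_r − 35u_{r−1} = 12·(3·5^r + 7^r) − 35·(3·5^{r−1} + 7^{r−1}) = 3·(12·5 − 35)5^{r−1} + (12·7 − 35)7^{r−1} = 75·5^{r−1} + 49·7^{r−1} = 3·5^{r+1} + 7^{r+1}.
Hence u_n = 3·5^n + 7^n for every n ≥ 1, by strong induction.

u_n = 3·5^n + 7^n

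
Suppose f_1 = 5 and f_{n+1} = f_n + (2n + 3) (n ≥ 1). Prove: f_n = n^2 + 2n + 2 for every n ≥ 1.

Base case: f_1 = 5, and 1^2 + 2·1 + 2 = 5.
Assume f_m = m^2 + 2m + 2.
Then f_{m+1} = f_m + (2m + 3) = (m^2 + 2m + 2) + (2m + 3) = m^2 + 4m + 5,
and (m+1)^2 + 2·(m+1) + 2 = m^2 + 4m + 5.
This completes the inductive step, so f_n = n^2 + 2n + 2 for all n ≥ 1.

f_n = n^2 + 2n + 2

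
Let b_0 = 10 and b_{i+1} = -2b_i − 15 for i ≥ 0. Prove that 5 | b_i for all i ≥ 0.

Base case: b_0 = 10 = 5·2, so 5 | b_0.
Assume 5 | b_m, so b_m = 5t for some integer t.
Then b_{m+1} = -2b_m − 15 = -2·(5t) − 15 = 5(-2t − 3), so 5 | b_{m+1}.
Hence 5 | b_i for every i ≥ 0, by induction.

5 | b_i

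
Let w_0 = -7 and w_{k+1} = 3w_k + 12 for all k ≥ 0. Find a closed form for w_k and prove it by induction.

Claim: w_k = -3^k − 6.

Base case: w_0 = -7, and -3^0 − 6 = -1 − 6 = -7.
Assume w_j = -3^j − 6 for some j ≥ 0.
Then w_{j+1} = 3w_j + 12 = 3·(-3^j − 6) + 12 = -3^{j+1} − 18 + 12 = -3^{j+1} − 6.
This completes the inductive step, so w_k = -3^k − 6 for all k ≥ 0.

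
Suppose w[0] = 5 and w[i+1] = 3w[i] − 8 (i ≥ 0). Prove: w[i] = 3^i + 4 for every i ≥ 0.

Base case: w[0] = 5, and 3^0 + 4 = 1 + 4 = 5.
Assume w[j] = 3^j + 4 for some j ≥ 0.
Then w[j+1] = 3w[j] − 8 = 3·(3^j + 4) − 8 = 3^{j+1} + 12 − 8 = 3^{j+1} + 4.
By induction, w[i] = 3^i + 4 for all i ≥ 0.

w[i] = 3^i + 4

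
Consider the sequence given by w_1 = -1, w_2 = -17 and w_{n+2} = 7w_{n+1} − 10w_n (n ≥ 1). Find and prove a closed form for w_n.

Claim: w_n = -5^n + 2·2^n.

Base cases: w_1 = -1 and -5^1 + 2·2^1 = -1; w_2 = -17 and -5^2 + 2·2^2 = -17.
Assume w_j = -5^j + 2·2^j for all 1 ≤ j ≤ m, where m ≥ 2.
Then w_{m+1} = 7w_m − 10w_{m−1} = 7·(-5^m + 2·2^m) − 10·(-5^{m−1} + 2·2^{m−1}) = -(7·5 − 10)5^{m−1} + 2·(7·2 − 10)2^{m−1} = -25·5^{m−1} + 8·2^{m−1} = -5^{m+1} + 2·2^{m+1}.
Hence w_n = -5^n + 2·2^n for every n ≥ 1, by strong induction.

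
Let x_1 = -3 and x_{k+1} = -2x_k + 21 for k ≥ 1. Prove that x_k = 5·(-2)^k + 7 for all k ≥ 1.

Base case: x_1 = -3, and 5·(-2)^1 + 7 = -10 + 7 = -3.
Assume x_j = 5·(-2)^j + 7 for some j ≥ 1.
Then x_{j+1} = -2x_j + 21 = -2·(5·(-2)^j + 7) + 21 = -10·(-2)^j − 14 + 21 = 5·(-2)^{j+1} + 7.
So the formula holds for j+1, and by induction x_k = 5·(-2)^k + 7 for all k ≥ 1.

x_k = 5·(-2)^k + 7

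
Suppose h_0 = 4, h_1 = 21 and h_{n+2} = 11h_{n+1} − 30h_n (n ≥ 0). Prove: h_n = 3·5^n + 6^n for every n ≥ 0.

Base cases: h_0 = 4 and 3·5^0 + 6^0 = 4; h_1 = 21 and 3·5^1 + 6^1 = 21.
Assume h_j = 3·5^j + 6^j for all 0 ≤ j ≤ r, where r ≥ 1.
Then h_{r+1} = 11h_r − 30h_{r−1} = 11·(3·5^r + 6^r) − 30·(3·5^{r−1} + 6^{r−1}) = 3·(11·5 − 30)5^{r−1} + (11·6 − 30)6^{r−1} = 75·5^{r−1} + 36·6^{r−1} = 3·5^{r+1} + 6^{r+1}.
So the formula holds for r+1, and by strong induction h_n = 3·5^n + 6^n for all n ≥ 0.

h_n = 3·5^n + 6^n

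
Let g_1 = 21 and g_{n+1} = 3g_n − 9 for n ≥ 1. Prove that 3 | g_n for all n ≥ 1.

Base case: g_1 = 21 = 3·7, so 3 | g_1.
Assume 3 | g_r, so g_r = 3t for some integer t.
Then g_{r+1} = 3g_r − 9 = 3·(3t) − 9 = 3(3t − 3), so 3 | g_{r+1}.
So the property holds for r+1, and by induction 3 | g_n for all n ≥ 1.

3 | g_n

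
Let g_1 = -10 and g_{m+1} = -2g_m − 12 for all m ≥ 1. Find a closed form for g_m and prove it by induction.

Claim: g_m = 3·(-2)^m − 4.

Base case: g_1 = -10, and 3·(-2)^1 − 4 = -6 − 4 = -10.
Assume g_k = 3·(-2)^k − 4 for some k ≥ 1.
Then g_{k+1} = -2g_k − 12 = -2·(3·(-2)^k − 4) − 12 = -6·(-2)^k + 8 − 12 = 3·(-2)^{k+1} − 4.
By induction, g_m = 3·(-2)^m − 4 for all m ≥ 1.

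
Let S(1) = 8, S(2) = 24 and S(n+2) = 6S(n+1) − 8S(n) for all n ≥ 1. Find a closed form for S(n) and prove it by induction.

Claim: S(n) = 4^n + 2·2^n.

Base cases: S(1) = 8 and 4^1 + 2·2^1 = 8; S(2) = 24 and 4^2 + 2·2^2 = 24.
Assume S(i) = 4^i + 2·2^i for all 1 ≤ i ≤ j, where j ≥ 2.
Then S(j+1) = 6S(j) − 8S(j−1) = 6·(4^j + 2·2^j) − 8·(4^{j−1} + 2·2^{j−1}) = (6·4 − 8)4^{j−1} + 2·(6·2 − 8)2^{j−1} = 16·4^{j−1} + 8·2^{j−1} = 4^{j+1} + 2·2^{j+1}.
By strong induction, S(n) = 4^n + 2·2^n for all n ≥ 1.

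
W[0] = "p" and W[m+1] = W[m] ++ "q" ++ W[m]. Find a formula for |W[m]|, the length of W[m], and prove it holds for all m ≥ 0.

Claim: |W[m]| = 2^{m+1} − 1.

Base case: |W[0]| = 1, and 2^{0+1} − 1 = 1.
Assume |W[j]| = 2^{j+1} − 1.
Then |W[j+1]| = |W[j]| + 1 + |W[j]| = 2|W[j]| + 1 = 2(2^{j+1} − 1) + 1 = 2^{j+2} − 2 + 1 = 2^{j+2} − 1.
Hence |W[m]| = 2^{m+1} − 1 for every m ≥ 0, by induction.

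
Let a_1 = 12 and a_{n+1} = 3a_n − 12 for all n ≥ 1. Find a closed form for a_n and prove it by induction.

Claim: a_n = 2·3^n + 6.

Base case: a_1 = 12, and 2·3^1 + 6 = 6 + 6 = 12.
Assume a_r = 2·3^r + 6 for some r ≥ 1.
Then a_{r+1} = 3a_r − 12 = 3·(2·3^r + 6) − 12 = 6·3^r + 18 − 12 = 2·3^{r+1} + 6.
This completes the inductive step, so a_n = 2·3^n + 6 for all n ≥ 1.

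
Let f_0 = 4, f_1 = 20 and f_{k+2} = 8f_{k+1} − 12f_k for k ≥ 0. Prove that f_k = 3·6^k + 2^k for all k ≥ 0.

Base cases: f_0 = 4 and 3·6^0 + 2^0 = 4; f_1 = 20 and 3·6^1 + 2^1 = 20.
Assume f_j = 3·6^j + 2^j for all 0 ≤ j ≤ r, where r ≥ 1.
Then f_{r+1} = 8f_r − 12f_{r−1} = 8·(3·6^r + 2^r) − 12·(3·6^{r−1} + 2^{r−1}) = 3·(8·6 − 12)6^{r−1} + (8·2 − 12)2^{r−1} = 108·6^{r−1} + 4·2^{r−1} = 3·6^{r+1} + 2^{r+1}.
By strong induction, f_k = 3·6^k + 2^k for all k ≥ 0.

f_k = 3·6^k + 2^k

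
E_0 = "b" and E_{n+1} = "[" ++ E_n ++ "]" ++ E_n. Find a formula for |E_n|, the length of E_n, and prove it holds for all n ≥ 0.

Claim: |E_n| = 3·2^n − 2.

Base case: |E_0| = 1, and 3·2^0 − 2 = 1.
Assume |E_r| = 3·2^r − 2.
Then |E_{r+1}| = 1 + |E_r| + 1 + |E_r| = 2|E_r| + 2 = 2(3·2^r − 2) + 2 = 3·2^{r+1} − 4 + 2 = 3·2^{r+1} − 2.
So the formula holds for r+1, and by induction |E_n| = 3·2^n − 2 for all n ≥ 0.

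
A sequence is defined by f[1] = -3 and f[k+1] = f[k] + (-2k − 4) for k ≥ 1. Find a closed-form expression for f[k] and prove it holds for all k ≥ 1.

Claim: f[k] = -k^2 − 3k + 1.

Base case: f[1] = -3, and -1^2 − 3·1 + 1 = -3.
Assume f[m] = -m^2 − 3m + 1.
Then f[m+1] = f[m] + (-2m − 4) = (-m^2 − 3m + 1) + (-2m − 4) = -m^2 − 5m − 3,
and -(m+1)^2 − 3·(m+1) + 1 = -m^2 − 5m − 3.
Hence f[k] = -k^2 − 3k + 1 for every k ≥ 1, by induction.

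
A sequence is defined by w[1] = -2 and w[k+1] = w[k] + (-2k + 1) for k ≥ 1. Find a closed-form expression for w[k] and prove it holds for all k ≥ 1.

Claim: w[k] = -k^2 + 2k − 3.

Base case: w[1] = -2, and -1^2 + 2·1 − 3 = -2.
Assume w[j] = -j^2 + 2j − 3.
Then w[j+1] = w[j] + (-2j + 1) = (-j^2 + 2j − 3) + (-2j + 1) = -j^2 − 2,
and -(j+1)^2 + 2·(j+1) − 3 = -j^2 − 2.
Hence w[k] = -k^2 + 2k − 3 for every k ≥ 1, by induction.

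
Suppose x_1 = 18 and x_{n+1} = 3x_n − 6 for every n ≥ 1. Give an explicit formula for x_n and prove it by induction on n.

Claim: x_n = 5·3^n + 3.

Base case: x_1 = 18, and 5·3^1 + 3 = 15 + 3 = 18.
Assume x_r = 5·3^r + 3 for some r ≥ 1.
Then x_{r+1} = 3x_r − 6 = 3·(5·3^r + 3) − 6 = 15·3^r + 9 − 6 = 5·3^{r+1} + 3.
By induction, x_n = 5·3^n + 3 for all n ≥ 1.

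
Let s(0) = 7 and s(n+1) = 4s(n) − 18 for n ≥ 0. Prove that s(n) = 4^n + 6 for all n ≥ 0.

Base case: s(0) = 7, and 4^0 + 6 = 1 + 6 = 7.
Assume s(m) = 4^m + 6 for some m ≥ 0.
Then s(m+1) = 4s(m) − 18 = 4·(4^m + 6) − 18 = 4^{m+1} + 24 − 18 = 4^{m+1} + 6.
Hence s(n) = 4^n + 6 for every n ≥ 0, by induction.

s(n) = 4^n + 6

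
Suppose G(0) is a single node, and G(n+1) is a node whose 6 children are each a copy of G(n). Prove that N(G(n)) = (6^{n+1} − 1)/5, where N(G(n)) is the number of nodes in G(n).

Base case: N(G(0)) = 1, and (6^{0+1} − 1)/5 = 1.
Assume N(G(k)) = (6^{k+1} − 1)/5.
Then N(G(k+1)) = 1 + 6N(G(k)) = 1 + 6·(6^{k+1} − 1)/5 = 1 + (6^{k+2} − 6)/5 = (5 + 6^{k+2} − 6)/5 = (6^{k+2} − 1)/5.
This completes the inductive step, so N(G(n)) = (6^{n+1} − 1)/5 for all n ≥ 0.

N(G(n)) = (6^{n+1} − 1)/5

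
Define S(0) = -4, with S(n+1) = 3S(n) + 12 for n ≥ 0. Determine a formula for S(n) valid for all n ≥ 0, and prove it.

Claim: S(n) = 2·3^n − 6.

Base case: S(0) = -4, and 2·3^0 − 6 = 2 − 6 = -4.
Assume S(j) = 2·3^j − 6 for some j ≥ 0.
Then S(j+1) = 3S(j) + 12 = 3·(2·3^j − 6) + 12 = 6·3^j − 18 + 12 = 2·3^{j+1} − 6.
Hence S(n) = 2·3^n − 6 for every n ≥ 0, by induction.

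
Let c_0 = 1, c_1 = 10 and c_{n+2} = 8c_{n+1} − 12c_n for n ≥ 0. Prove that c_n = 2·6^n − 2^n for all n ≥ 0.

Base cases: c_0 = 1 and 2·6^0 − 2^0 = 1; c_1 = 10 and 2·6^1 − 2^1 = 10.
Assume c_j = 2·6^j − 2^j for all 0 ≤ j ≤ m, where m ≥ 1.
Then c_{m+1} = 8c_m − 12c_{m−1} = 8·(2·6^m − 2^m) − 12·(2·6^{m−1} − 2^{m−1}) = 2·(8·6 − 12)6^{m−1} − (8·2 − 12)2^{m−1} = 72·6^{m−1} − 4·2^{m−1} = 2·6^{m+1} − 2^{m+1}.
Hence c_n = 2·6^n − 2^n for every n ≥ 0, by strong induction.

c_n = 2·6^n − 2^n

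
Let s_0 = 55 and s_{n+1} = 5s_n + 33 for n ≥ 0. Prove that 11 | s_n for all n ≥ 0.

Base case: s_0 = 55 = 11·5, so 11 | s_0.
Assume 11 | s_m, so s_m = 11t for some integer t.
Then s_{m+1} = 5s_m + 33 = 5·(11t) + 33 = 11(5t + 3), so 11 | s_{m+1}.
So the property holds for m+1, and by induction 11 | s_n for all n ≥ 0.

11 | s_n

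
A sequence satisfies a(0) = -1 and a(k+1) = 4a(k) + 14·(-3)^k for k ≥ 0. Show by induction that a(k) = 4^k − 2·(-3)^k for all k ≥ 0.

Base case: a(0) = -1, and 4^0 − 2·(-3)^0 = 1 − 2 = -1.
Assume a(r) = 4^r − 2·(-3)^r for some r ≥ 0.
Then a(r+1) = 4a(r) + 14·(-3)^r = 4·(4^r − 2·(-3)^r) + 14·(-3)^r = 4^{r+1} − 8·(-3)^r + 14·(-3)^r = 4^{r+1} + 6·(-3)^r = 4^{r+1} − 2·(-3)^{r+1}.
By induction, a(k) = 4^k − 2·(-3)^k for all k ≥ 0.

a(k) = 4^k − 2·(-3)^k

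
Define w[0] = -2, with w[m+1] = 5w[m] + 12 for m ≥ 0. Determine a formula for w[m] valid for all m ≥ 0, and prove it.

Claim: w[m] = 5^m − 3.

Base case: w[0] = -2, and 5^0 − 3 = 1 − 3 = -2.
Assume w[j] = 5^j − 3 for some j ≥ 0.
Then w[j+1] = 5w[j] + 12 = 5·(5^j − 3) + 12 = 5^{j+1} − 15 + 12 = 5^{j+1} − 3.
Hence w[m] = 5^m − 3 for every m ≥ 0, by induction.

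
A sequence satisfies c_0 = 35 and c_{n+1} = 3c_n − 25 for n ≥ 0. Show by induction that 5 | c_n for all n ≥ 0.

Base case: c_0 = 35 = 5·7, so 5 | c_0.
Assume 5 | c_k, so c_k = 5t for some integer t.
Then c_{k+1} = 3c_k − 25 = 3·(5t) − 25 = 5(3t − 5), so 5 | c_{k+1}.
Hence 5 | c_n for every n ≥ 0, by induction.

5 | c_n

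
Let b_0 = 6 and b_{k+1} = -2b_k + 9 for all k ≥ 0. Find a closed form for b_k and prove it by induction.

Claim: b_k = 3·(-2)^k + 3.

Base case: b_0 = 6, and 3·(-2)^0 + 3 = 3 + 3 = 6.
Assume b_j = 3·(-2)^j + 3 for some j ≥ 0.
Then b_{j+1} = -2b_j + 9 = -2·(3·(-2)^j + 3) + 9 = -6·(-2)^j − 6 + 9 = 3·(-2)^{j+1} + 3.
Hence b_k = 3·(-2)^k + 3 for every k ≥ 0, by induction.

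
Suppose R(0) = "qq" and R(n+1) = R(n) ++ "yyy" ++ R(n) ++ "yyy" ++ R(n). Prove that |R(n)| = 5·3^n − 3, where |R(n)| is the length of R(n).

Base case: |R(0)| = 2, and 5·3^0 − 3 = 2.
Assume |R(j)| = 5·3^j − 3.
Then |R(j+1)| = 3|R(j)| + 6 = 3(5·3^j − 3) + 6 = 5·3^{j+1} − 9 + 6 = 5·3^{j+1} − 3.
By induction, |R(n)| = 5·3^n − 3 for all n ≥ 0.

|R(n)| = 5·3^n − 3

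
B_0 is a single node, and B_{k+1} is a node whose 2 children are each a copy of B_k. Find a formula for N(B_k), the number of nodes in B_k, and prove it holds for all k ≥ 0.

Claim: N(B_k) = 2^{k+1} − 1.

Base case: N(B_0) = 1, and 2^{0+1} − 1 = 1.
Assume N(B_j) = 2^{j+1} − 1.
Then N(B_{j+1}) = 1 + 2N(B_j) = 1 + 2(2^{j+1} − 1) = 2^{j+2} − 2 + 1 = 2^{j+2} − 1.
So the formula holds for j+1, and by induction N(B_k) = 2^{k+1} − 1 for all k ≥ 0.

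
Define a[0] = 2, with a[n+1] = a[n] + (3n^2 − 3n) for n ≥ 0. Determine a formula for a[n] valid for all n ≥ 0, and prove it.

Claim: a[n] = n^3 − 3n^2 + 2n + 2.

Base case: a[0] = 2, and 0^3 − 3·0^2 + 2·0 + 2 = 2.
Assume a[j] = j^3 − 3j^2 + 2j + 2.
Then a[j+1] = a[j] + (3j^2 − 3j) = (j^3 − 3j^2 + 2j + 2) + (3j^2 − 3j) = j^3 − j + 2,
and (j+1)^3 − 3·(j+1)^2 + 2·(j+1) + 2 = j^3 − j + 2.
By induction, a[n] = n^3 − 3n^2 + 2n + 2 for all n ≥ 0.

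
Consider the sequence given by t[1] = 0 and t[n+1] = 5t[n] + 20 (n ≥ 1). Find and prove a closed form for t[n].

Claim: t[n] = 5^n − 5.

Base case: t[1] = 0, and 5^1 − 5 = 5 − 5 = 0.
Assume t[k] = 5^k − 5 for some k ≥ 1.
Then t[k+1] = 5t[k] + 20 = 5·(5^k − 5) + 20 = 5^{k+1} − 25 + 20 = 5^{k+1} − 5.
By induction, t[n] = 5^n − 5 for all n ≥ 1.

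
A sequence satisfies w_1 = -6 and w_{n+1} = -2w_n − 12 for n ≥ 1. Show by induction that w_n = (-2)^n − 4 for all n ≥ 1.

Base case: w_1 = -6, and (-2)^1 − 4 = -2 − 4 = -6.
Assume w_r = (-2)^r − 4 for some r ≥ 1.
Then w_{r+1} = -2w_r − 12 = -2·((-2)^r − 4) − 12 = -2·(-2)^r + 8 − 12 = (-2)^{r+1} − 4.
This completes the inductive step, so w_n = (-2)^n − 4 for all n ≥ 1.

w_n = (-2)^n − 4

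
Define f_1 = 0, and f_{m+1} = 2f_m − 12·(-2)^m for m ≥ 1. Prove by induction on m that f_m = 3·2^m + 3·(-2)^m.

Base case: f_1 = 0, and 3·2^1 + 3·(-2)^1 = 6 − 6 = 0.
Assume f_k = 3·2^k + 3·(-2)^k for some k ≥ 1.
Then f_{k+1} = 2f_k − 12·(-2)^k = 2·(3·2^k + 3·(-2)^k) − 12·(-2)^k = 3·2^{k+1} + 6·(-2)^k − 12·(-2)^k = 3·2^{k+1} − 6·(-2)^k = 3·2^{k+1} + 3·(-2)^{k+1}.
This completes the inductive step, so f_m = 3·2^m + 3·(-2)^m for all m ≥ 1.

f_m = 3·2^m + 3·(-2)^m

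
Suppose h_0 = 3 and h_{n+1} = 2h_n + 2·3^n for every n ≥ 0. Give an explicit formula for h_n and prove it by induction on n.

Claim: h_n = 2^n + 2·3^n.

Base case: h_0 = 3, and 2^0 + 2·3^0 = 1 + 2 = 3.
Assume h_m = 2^m + 2·3^m for some m ≥ 0.
Then h_{m+1} = 2h_m + 2·3^m = 2·(2^m + 2·3^m) + 2·3^m = 2^{m+1} + 4·3^m + 2·3^m = 2^{m+1} + 6·3^m = 2^{m+1} + 2·3^{m+1}.
So the formula holds for m+1, and by induction h_n = 2^n + 2·3^n for all n ≥ 0.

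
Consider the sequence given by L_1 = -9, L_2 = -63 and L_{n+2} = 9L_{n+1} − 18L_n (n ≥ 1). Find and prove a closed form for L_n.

Claim: L_n = 3^n − 2·6^n.

Base cases: L_1 = -9 and 3^1 − 2·6^1 = -9; L_2 = -63 and 3^2 − 2·6^2 = -63.
Assume L_j = 3^j − 2·6^j for all 1 ≤ j ≤ k, where k ≥ 2.
Then L_{k+1} = 9L_k − 18L_{k−1} = 9·(3^k − 2·6^k) − 18·(3^{k−1} − 2·6^{k−1}) = (9·3 − 18)3^{k−1} − 2·(9·6 − 18)6^{k−1} = 9·3^{k−1} − 72·6^{k−1} = 3^{k+1} − 2·6^{k+1}.
This completes the inductive step, so L_n = 3^n − 2·6^n for all n ≥ 1.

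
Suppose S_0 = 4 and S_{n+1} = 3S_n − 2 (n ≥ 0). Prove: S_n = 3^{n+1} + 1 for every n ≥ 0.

Base case: S_0 = 4, and 3^{0+1} + 1 = 3 + 1 = 4.
Assume S_m = 3^{m+1} + 1 for some m ≥ 0.
Then S_{m+1} = 3S_m − 2 = 3·(3^{m+1} + 1) − 2 = 3^{m+2} + 3 − 2 = 3^{m+2} + 1.
So the formula holds for m+1, and by induction S_n = 3^{n+1} + 1 for all n ≥ 0.

S_n = 3^{n+1} + 1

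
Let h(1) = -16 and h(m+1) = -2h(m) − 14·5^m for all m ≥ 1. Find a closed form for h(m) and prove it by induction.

Claim: h(m) = 3·(-2)^m − 2·5^m.

Base case: h(1) = -16, and 3·(-2)^1 − 2·5^1 = -6 − 10 = -16.
Assume h(j) = 3·(-2)^j − 2·5^j for some j ≥ 1.
Then h(j+1) = -2h(j) − 14·5^j = -2·(3·(-2)^j − 2·5^j) − 14·5^j = 3·(-2)^{j+1} + 4·5^j − 14·5^j = 3·(-2)^{j+1} − 10·5^j = 3·(-2)^{j+1} − 2·5^{j+1}.
By induction, h(m) = 3·(-2)^m − 2·5^m for all m ≥ 1.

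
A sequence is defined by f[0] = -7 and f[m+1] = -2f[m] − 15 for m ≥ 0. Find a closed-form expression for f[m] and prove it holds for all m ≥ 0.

Claim: f[m] = -2·(-2)^m − 5.

Base case: f[0] = -7, and -2·(-2)^0 − 5 = -2 − 5 = -7.
Assume f[r] = -2·(-2)^r − 5 for some r ≥ 0.
Then f[r+1] = -2f[r] − 15 = -2·(-2·(-2)^r − 5) − 15 = 4·(-2)^r + 10 − 15 = -2·(-2)^{r+1} − 5.
By induction, f[m] = -2·(-2)^m − 5 for all m ≥ 0.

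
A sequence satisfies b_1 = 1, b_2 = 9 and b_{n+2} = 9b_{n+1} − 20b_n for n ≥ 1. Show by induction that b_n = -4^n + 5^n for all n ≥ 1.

Base cases: b_1 = 1 and -4^1 + 5^1 = 1; b_2 = 9 and -4^2 + 5^2 = 9.
Assume b_i = -4^i + 5^i for all 1 ≤ i ≤ j, where j ≥ 2.
Then b_{j+1} = 9b_j − 20b_{j−1} = 9·(-4^j + 5^j) − 20·(-4^{j−1} + 5^{j−1}) = -(9·4 − 20)4^{j−1} + (9·5 − 20)5^{j−1} = -16·4^{j−1} + 25·5^{j−1} = -4^{j+1} + 5^{j+1}.
So the formula holds for j+1, and by strong induction b_n = -4^n + 5^n for all n ≥ 1.

b_n = -4^n + 5^n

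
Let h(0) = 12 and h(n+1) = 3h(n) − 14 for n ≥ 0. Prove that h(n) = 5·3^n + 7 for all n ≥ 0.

Base case: h(0) = 12, and 5·3^0 + 7 = 5 + 7 = 12.
Assume h(m) = 5·3^m + 7 for some m ≥ 0.
Then h(m+1) = 3h(m) − 14 = 3·(5·3^m + 7) − 14 = 15·3^m + 21 − 14 = 5·3^{m+1} + 7.
Hence h(n) = 5·3^n + 7 for every n ≥ 0, by induction.

h(n) = 5·3^n + 7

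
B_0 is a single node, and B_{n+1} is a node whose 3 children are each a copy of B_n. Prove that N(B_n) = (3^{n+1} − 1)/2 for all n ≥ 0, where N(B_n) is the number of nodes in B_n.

Base case: N(B_0) = 1, and (3^{0+1} − 1)/2 = 1.
Assume N(B_m) = (3^{m+1} − 1)/2.
Then N(B_{m+1}) = 1 + 3N(B_m) = 1 + 3·(3^{m+1} − 1)/2 = 1 + (3^{m+2} − 3)/2 = (2 + 3^{m+2} − 3)/2 = (3^{m+2} − 1)/2.
Hence N(B_n) = (3^{n+1} − 1)/2 for every n ≥ 0, by induction.

N(B_n) = (3^{n+1} − 1)/2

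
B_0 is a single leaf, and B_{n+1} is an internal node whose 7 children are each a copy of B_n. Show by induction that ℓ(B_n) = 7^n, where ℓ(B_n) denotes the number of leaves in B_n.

Base case: ℓ(B_0) = 1, and 7^0 = 1.
Assume ℓ(B_j) = 7^j.
Then ℓ(B_{j+1}) = 7·ℓ(B_j) = 7·7^j = 7^{j+1}.
Hence ℓ(B_n) = 7^n for every n ≥ 0, by induction.

ℓ(B_n) = 7^n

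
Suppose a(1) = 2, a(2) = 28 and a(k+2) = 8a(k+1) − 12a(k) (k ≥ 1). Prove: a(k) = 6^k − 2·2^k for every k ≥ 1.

Base cases: a(1) = 2 and 6^1 − 2·2^1 = 2; a(2) = 28 and 6^2 − 2·2^2 = 28.
Assume a(j) = 6^j − 2·2^j for all 1 ≤ j ≤ r, where r ≥ 2.
Then a(r+1) = 8a(r) − 12a(r−1) = 8·(6^r − 2·2^r) − 12·(6^{r−1} − 2·2^{r−1}) = (8·6 − 12)6^{r−1} − 2·(8·2 − 12)2^{r−1} = 36·6^{r−1} − 8·2^{r−1} = 6^{r+1} − 2·2^{r+1}.
Hence a(k) = 6^k − 2·2^k for every k ≥ 1, by strong induction.

a(k) = 6^k − 2·2^k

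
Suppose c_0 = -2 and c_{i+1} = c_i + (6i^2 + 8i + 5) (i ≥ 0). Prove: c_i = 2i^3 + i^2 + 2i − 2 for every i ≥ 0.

Base case: c_0 = -2, and 2·0^3 + 0^2 + 2·0 − 2 = -2.
Assume c_r = 2r^3 + r^2 + 2r − 2.
Then c_{r+1} = c_r + (6r^2 + 8r + 5) = (2r^3 + r^2 + 2r − 2) + (6r^2 + 8r + 5) = 2r^3 + 7r^2 + 10r + 3,
and 2·(r+1)^3 + (r+1)^2 + 2·(r+1) − 2 = 2r^3 + 7r^2 + 10r + 3.
Hence c_i = 2i^3 + i^2 + 2i − 2 for every i ≥ 0, by induction.

c_i = 2i^3 + i^2 + 2i − 2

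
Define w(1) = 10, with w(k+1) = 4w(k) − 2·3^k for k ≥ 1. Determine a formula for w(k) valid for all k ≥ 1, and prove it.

Claim: w(k) = 4^k + 2·3^k.

Base case: w(1) = 10, and 4^1 + 2·3^1 = 4 + 6 = 10.
Assume w(m) = 4^m + 2·3^m for some m ≥ 1.
Then w(m+1) = 4w(m) − 2·3^m = 4·(4^m + 2·3^m) − 2·3^m = 4^{m+1} + 8·3^m − 2·3^m = 4^{m+1} + 6·3^m = 4^{m+1} + 2·3^{m+1}.
Hence w(k) = 4^k + 2·3^k for every k ≥ 1, by induction.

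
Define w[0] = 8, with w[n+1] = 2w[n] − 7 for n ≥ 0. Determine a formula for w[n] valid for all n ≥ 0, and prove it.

Claim: w[n] = 2^n + 7.

Base case: w[0] = 8, and 2^0 + 7 = 1 + 7 = 8.
Assume w[j] = 2^j + 7 for some j ≥ 0.
Then w[j+1] = 2w[j] − 7 = 2·(2^j + 7) − 7 = 2^{j+1} + 14 − 7 = 2^{j+1} + 7.
By induction, w[n] = 2^n + 7 for all n ≥ 0.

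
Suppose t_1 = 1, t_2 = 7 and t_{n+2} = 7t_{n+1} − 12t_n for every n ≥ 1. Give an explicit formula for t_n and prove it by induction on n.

Claim: t_n = 4^n − 3^n.

Base cases: t_1 = 1 and 4^1 − 3^1 = 1; t_2 = 7 and 4^2 − 3^2 = 7.
Assume t_j = 4^j − 3^j for all 1 ≤ j ≤ m, where m ≥ 2.
Then t_{m+1} = 7t_m − 12t_{m−1} = 7·(4^m − 3^m) − 12·(4^{m−1} − 3^{m−1}) = (7·4 − 12)4^{m−1} − (7·3 − 12)3^{m−1} = 16·4^{m−1} − 9·3^{m−1} = 4^{m+1} − 3^{m+1}.
This completes the inductive step, so t_n = 4^n − 3^n for all n ≥ 1.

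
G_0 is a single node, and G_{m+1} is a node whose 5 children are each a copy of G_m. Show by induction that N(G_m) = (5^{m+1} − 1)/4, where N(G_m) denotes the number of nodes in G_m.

Base case: N(G_0) = 1, and (5^{0+1} − 1)/4 = 1.
Assume N(G_r) = (5^{r+1} − 1)/4.
Then N(G_{r+1}) = 1 + 5N(G_r) = 1 + 5·(5^{r+1} − 1)/4 = 1 + (5^{r+2} − 5)/4 = (4 + 5^{r+2} − 5)/4 = (5^{r+2} − 1)/4.
So the formula holds for r+1, and by induction N(G_m) = (5^{m+1} − 1)/4 for all m ≥ 0.

N(G_m) = (5^{m+1} − 1)/4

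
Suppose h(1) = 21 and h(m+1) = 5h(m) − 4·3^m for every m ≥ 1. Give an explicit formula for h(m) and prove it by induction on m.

Claim: h(m) = 3·5^m + 2·3^m.

Base case: h(1) = 21, and 3·5^1 + 2·3^1 = 15 + 6 = 21.
Assume h(j) = 3·5^j + 2·3^j for some j ≥ 1.
Then h(j+1) = 5h(j) − 4·3^j = 5·(3·5^j + 2·3^j) − 4·3^j = 3·5^{j+1} + 10·3^j − 4·3^j = 3·5^{j+1} + 6·3^j = 3·5^{j+1} + 2·3^{j+1}.
This completes the inductive step, so h(m) = 3·5^m + 2·3^m for all m ≥ 1.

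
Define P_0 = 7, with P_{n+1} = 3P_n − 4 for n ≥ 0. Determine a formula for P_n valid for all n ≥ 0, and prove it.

Claim: P_n = 5·3^n + 2.

Base case: P_0 = 7, and 5·3^0 + 2 = 5 + 2 = 7.
Assume P_r = 5·3^r + 2 for some r ≥ 0.
Then P_{r+1} = 3P_r − 4 = 3·(5·3^r + 2) − 4 = 15·3^r + 6 − 4 = 5·3^{r+1} + 2.
So the formula holds for r+1, and by induction P_n = 5·3^n + 2 for all n ≥ 0.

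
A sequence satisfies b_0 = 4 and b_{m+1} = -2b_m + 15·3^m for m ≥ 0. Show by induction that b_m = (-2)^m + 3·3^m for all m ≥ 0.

Base case: b_0 = 4, and (-2)^0 + 3·3^0 = 1 + 3 = 4.
Assume b_k = (-2)^k + 3·3^k for some k ≥ 0.
Then b_{k+1} = -2b_k + 15·3^k = -2·((-2)^k + 3·3^k) + 15·3^k = (-2)^{k+1} − 6·3^k + 15·3^k = (-2)^{k+1} + 9·3^k = (-2)^{k+1} + 3·3^{k+1}.
This completes the inductive step, so b_m = (-2)^m + 3·3^m for all m ≥ 0.

b_m = (-2)^m + 3·3^m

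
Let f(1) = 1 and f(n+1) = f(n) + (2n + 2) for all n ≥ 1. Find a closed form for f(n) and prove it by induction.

Claim: f(n) = n^2 + n − 1.

Base case: f(1) = 1, and 1^2 + 1 − 1 = 1.
Assume f(j) = j^2 + j − 1.
Then f(j+1) = f(j) + (2j + 2) = (j^2 + j − 1) + (2j + 2) = j^2 + 3j + 1,
and (j+1)^2 + (j+1) − 1 = j^2 + 3j + 1.
By induction, f(n) = n^2 + n − 1 for all n ≥ 1.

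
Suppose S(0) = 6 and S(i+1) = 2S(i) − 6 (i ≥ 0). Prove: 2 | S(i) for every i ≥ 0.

Base case: S(0) = 6 = 2·3, so 2 | S(0).
Assume 2 | S(k), so S(k) = 2t for some integer t.
Then S(k+1) = 2S(k) − 6 = 2·(2t) − 6 = 2(2t − 3), so 2 | S(k+1).
This completes the inductive step, so 2 | S(i) for all i ≥ 0.

2 | S(i)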